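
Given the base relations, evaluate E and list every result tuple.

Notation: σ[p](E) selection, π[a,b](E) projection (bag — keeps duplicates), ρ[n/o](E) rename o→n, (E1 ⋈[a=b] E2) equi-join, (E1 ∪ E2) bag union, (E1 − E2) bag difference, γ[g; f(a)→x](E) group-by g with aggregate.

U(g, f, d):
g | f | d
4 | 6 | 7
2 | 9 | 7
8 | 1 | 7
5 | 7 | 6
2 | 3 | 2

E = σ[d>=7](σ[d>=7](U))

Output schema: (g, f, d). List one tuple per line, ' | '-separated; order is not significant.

Stepwise |·|:
  U → 5
  σ[d>=7](U) → 3
  σ[d>=7](σ[d>=7](U)) → 3

== RESULT ==
g | f | d
2 | 9 | 7
4 | 6 | 7
8 | 1 | 7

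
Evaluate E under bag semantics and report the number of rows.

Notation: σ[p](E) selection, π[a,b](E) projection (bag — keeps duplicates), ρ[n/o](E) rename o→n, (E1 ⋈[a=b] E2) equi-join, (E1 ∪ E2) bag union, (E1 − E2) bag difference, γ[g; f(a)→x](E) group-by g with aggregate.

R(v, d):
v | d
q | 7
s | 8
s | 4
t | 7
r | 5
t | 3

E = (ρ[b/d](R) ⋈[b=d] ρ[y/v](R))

Subexpression sizes:
  R → 6
  ρ[b/d](R) → 6
  R → 6
  ρ[y/v](R) → 6
  (ρ[b/d](R) ⋈[b=d] ρ[y/v](R)) → 8

|E| = 8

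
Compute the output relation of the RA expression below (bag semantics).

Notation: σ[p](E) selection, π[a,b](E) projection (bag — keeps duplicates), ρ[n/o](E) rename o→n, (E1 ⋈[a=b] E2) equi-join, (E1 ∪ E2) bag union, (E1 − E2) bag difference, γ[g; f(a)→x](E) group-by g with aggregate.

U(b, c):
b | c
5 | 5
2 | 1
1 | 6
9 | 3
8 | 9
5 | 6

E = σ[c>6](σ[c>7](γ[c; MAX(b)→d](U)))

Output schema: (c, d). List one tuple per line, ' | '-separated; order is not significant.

Per-node cardinality:
  U → 6
  γ[c; MAX(b)→d](U) → 5
  σ[c>7](γ[c; MAX(b)→d](U)) → 1
  σ[c>6](σ[c>7](γ[c; MAX(b)→d](U))) → 1

== RESULT ==
c | d
9 | 8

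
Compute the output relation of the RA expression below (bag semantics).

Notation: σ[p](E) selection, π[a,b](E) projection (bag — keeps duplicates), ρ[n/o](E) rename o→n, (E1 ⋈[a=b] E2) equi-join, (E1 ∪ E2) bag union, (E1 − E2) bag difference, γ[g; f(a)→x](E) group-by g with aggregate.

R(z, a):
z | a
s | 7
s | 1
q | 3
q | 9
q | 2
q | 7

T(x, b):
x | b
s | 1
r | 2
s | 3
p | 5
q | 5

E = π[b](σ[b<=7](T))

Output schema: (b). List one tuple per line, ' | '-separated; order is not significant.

Subexpression sizes:
  T → 5
  σ[b<=7](T) → 5
  π[b](σ[b<=7](T)) → 5

== RESULT ==
b
1
2
3
5
5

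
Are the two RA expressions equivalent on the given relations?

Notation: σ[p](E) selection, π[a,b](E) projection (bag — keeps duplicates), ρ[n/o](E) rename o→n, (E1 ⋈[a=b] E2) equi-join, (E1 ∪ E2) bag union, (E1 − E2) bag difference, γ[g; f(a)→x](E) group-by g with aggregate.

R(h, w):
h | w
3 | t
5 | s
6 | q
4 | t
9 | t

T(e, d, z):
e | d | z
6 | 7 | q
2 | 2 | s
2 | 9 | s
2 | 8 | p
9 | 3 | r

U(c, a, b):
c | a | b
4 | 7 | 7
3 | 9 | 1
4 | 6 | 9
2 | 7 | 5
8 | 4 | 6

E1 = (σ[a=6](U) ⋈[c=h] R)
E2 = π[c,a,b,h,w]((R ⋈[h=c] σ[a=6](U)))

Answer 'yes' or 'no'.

E1 row counts bottom-up:
  U → 5
  σ[a=6](U) → 1
  R → 5
  (σ[a=6](U) ⋈[c=h] R) → 1
E2 row counts bottom-up:
  R → 5
  U → 5
  σ[a=6](U) → 1
  (R ⋈[h=c] σ[a=6](U)) → 1
  π[c,a,b,h,w]((R ⋈[h=c] σ[a=6](U))) → 1

E1 and E2 produce the same multiset:
c | a | b | h | w
4 | 6 | 9 | 4 | t

yes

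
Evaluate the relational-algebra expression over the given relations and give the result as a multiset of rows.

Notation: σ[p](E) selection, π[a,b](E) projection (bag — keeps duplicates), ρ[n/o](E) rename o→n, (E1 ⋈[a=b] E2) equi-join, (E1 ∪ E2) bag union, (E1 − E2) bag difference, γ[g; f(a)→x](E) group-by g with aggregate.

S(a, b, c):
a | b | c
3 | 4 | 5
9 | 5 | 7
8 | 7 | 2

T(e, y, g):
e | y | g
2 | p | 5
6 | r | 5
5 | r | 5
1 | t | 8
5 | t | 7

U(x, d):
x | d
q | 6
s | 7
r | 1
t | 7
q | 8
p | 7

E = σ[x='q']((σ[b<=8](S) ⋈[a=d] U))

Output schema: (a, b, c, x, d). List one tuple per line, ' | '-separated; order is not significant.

Row counts bottom-up:
  S → 3
  σ[b<=8](S) → 3
  U → 6
  (σ[b<=8](S) ⋈[a=d] U) → 1
  σ[x='q']((σ[b<=8](S) ⋈[a=d] U)) → 1

== RESULT ==
a | b | c | x | d
8 | 7 | 2 | q | 8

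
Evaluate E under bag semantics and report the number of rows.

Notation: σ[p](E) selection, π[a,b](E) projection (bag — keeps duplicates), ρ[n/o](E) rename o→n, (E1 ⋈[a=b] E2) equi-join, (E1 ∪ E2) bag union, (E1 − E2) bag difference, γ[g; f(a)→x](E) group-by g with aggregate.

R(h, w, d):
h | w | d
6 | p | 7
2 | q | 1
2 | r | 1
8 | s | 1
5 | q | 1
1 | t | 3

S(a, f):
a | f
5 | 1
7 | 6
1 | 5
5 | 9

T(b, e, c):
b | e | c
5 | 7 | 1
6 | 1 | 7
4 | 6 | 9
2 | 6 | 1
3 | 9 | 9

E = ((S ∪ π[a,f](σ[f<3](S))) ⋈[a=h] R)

Per-node cardinality:
  S → 4
  S → 4
  σ[f<3](S) → 1
  π[a,f](σ[f<3](S)) → 1
  (S ∪ π[a,f](σ[f<3](S))) → 5
  R → 6
  ((S ∪ π[a,f](σ[f<3](S))) ⋈[a=h] R) → 4

|E| = 4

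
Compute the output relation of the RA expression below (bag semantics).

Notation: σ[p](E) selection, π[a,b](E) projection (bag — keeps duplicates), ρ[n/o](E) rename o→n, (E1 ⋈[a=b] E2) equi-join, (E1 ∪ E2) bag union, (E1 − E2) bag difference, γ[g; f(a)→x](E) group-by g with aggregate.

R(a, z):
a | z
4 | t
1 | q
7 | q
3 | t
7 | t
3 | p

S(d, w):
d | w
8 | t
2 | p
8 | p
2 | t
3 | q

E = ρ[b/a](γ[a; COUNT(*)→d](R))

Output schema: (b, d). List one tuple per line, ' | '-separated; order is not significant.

Per-node cardinality:
  R → 6
  γ[a; COUNT(*)→d](R) → 4
  ρ[b/a](γ[a; COUNT(*)→d](R)) → 4

== RESULT ==
b | d
1 | 1
3 | 2
4 | 1
7 | 2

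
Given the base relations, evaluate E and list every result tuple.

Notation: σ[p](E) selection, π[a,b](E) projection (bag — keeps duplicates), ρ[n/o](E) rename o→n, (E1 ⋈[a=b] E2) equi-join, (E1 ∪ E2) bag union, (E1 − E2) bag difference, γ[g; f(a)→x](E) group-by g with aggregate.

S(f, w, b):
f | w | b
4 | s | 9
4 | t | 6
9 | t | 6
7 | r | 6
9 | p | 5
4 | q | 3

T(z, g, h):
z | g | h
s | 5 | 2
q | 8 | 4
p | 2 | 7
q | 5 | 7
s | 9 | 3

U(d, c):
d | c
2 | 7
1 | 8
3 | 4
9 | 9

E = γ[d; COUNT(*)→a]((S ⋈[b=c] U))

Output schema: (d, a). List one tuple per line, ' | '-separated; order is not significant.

Per-node cardinality:
  S → 6
  U → 4
  (S ⋈[b=c] U) → 1
  γ[d; COUNT(*)→a]((S ⋈[b=c] U)) → 1

== RESULT ==
d | a
9 | 1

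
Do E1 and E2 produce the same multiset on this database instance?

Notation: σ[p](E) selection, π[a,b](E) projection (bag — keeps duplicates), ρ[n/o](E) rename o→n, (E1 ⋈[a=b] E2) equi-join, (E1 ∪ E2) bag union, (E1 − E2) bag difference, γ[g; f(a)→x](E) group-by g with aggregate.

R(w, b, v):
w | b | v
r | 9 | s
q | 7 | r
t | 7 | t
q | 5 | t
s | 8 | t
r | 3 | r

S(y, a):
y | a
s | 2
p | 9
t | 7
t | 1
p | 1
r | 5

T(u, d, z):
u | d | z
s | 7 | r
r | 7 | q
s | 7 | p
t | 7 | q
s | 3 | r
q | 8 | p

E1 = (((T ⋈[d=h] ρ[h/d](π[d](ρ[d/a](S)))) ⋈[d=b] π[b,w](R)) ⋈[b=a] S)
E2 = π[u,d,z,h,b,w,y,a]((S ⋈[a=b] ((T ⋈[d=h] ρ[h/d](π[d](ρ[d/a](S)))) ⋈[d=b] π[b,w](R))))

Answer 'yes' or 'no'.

E1 subexpression sizes:
  T → 6
  S → 6
  ρ[d/a](S) → 6
  π[d](ρ[d/a](S)) → 6
  ρ[h/d](π[d](ρ[d/a](S))) → 6
  (T ⋈[d=h] ρ[h/d](π[d](ρ[d/a](S)))) → 4
  R → 6
  π[b,w](R) → 6
  ((T ⋈[d=h] ρ[h/d](π[d](ρ[d/a](S)))) ⋈[d=b] π[b,w](R)) → 8
  S → 6
  (((T ⋈[d=h] ρ[h/d](π[d](ρ[d/a](S)))) ⋈[d=b] π[b,w](R)) ⋈[b=a] S) → 8
E2 subexpression sizes:
  S → 6
  T → 6
  S → 6
  ρ[d/a](S) → 6
  π[d](ρ[d/a](S)) → 6
  ρ[h/d](π[d](ρ[d/a](S))) → 6
  (T ⋈[d=h] ρ[h/d](π[d](ρ[d/a](S)))) → 4
  R → 6
  π[b,w](R) → 6
  ((T ⋈[d=h] ρ[h/d](π[d](ρ[d/a](S)))) ⋈[d=b] π[b,w](R)) → 8
  (S ⋈[a=b] ((T ⋈[d=h] ρ[h/d](π[d](ρ[d/a](S)))) ⋈[d=b] π[b,w](R))) → 8
  π[u,d,z,h,b,w,y,a]((S ⋈[a=b] ((T ⋈[d=h] ρ[h/d](π[d](ρ[d/a](S)))) ⋈[d=b] π[b,w](R)))) → 8

E1 and E2 produce the same multiset:
u | d | z | h | b | w | y | a
r | 7 | q | 7 | 7 | q | t | 7
r | 7 | q | 7 | 7 | t | t | 7
s | 7 | p | 7 | 7 | q | t | 7
s | 7 | p | 7 | 7 | t | t | 7
s | 7 | r | 7 | 7 | q | t | 7
s | 7 | r | 7 | 7 | t | t | 7
t | 7 | q | 7 | 7 | q | t | 7
t | 7 | q | 7 | 7 | t | t | 7

yes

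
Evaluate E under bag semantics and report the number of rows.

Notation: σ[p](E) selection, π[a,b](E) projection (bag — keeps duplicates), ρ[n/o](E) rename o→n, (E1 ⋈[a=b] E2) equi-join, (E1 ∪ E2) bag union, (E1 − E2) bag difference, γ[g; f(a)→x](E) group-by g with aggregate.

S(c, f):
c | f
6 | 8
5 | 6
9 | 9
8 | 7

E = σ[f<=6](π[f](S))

Row counts bottom-up:
  S → 4
  π[f](S) → 4
  σ[f<=6](π[f](S)) → 1

|E| = 1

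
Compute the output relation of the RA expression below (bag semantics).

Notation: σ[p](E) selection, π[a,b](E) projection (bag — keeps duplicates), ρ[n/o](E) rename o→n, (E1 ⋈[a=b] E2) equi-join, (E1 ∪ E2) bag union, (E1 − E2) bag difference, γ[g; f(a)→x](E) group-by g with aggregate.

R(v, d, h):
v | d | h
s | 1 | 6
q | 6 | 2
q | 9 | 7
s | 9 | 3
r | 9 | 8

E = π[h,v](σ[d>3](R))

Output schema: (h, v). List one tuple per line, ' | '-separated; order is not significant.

Stepwise |·|:
  R → 5
  σ[d>3](R) → 4
  π[h,v](σ[d>3](R)) → 4

== RESULT ==
h | v
2 | q
3 | s
7 | q
8 | r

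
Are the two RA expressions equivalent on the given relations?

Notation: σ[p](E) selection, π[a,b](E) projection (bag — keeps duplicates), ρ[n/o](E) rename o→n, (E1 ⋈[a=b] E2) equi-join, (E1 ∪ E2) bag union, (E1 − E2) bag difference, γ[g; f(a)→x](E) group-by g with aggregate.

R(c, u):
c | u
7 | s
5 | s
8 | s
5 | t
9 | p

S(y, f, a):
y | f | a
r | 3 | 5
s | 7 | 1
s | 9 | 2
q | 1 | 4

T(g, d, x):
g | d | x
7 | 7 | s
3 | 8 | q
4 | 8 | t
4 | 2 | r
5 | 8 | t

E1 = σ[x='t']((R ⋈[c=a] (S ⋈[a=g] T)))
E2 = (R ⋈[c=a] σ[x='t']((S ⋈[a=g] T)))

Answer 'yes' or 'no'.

E1 stepwise |·|:
  R → 5
  S → 4
  T → 5
  (S ⋈[a=g] T) → 3
  (R ⋈[c=a] (S ⋈[a=g] T)) → 2
  σ[x='t']((R ⋈[c=a] (S ⋈[a=g] T))) → 2
E2 stepwise |·|:
  R → 5
  S → 4
  T → 5
  (S ⋈[a=g] T) → 3
  σ[x='t']((S ⋈[a=g] T)) → 2
  (R ⋈[c=a] σ[x='t']((S ⋈[a=g] T))) → 2

E1 and E2 produce the same multiset:
c | u | y | f | a | g | d | x
5 | s | r | 3 | 5 | 5 | 8 | t
5 | t | r | 3 | 5 | 5 | 8 | t

yes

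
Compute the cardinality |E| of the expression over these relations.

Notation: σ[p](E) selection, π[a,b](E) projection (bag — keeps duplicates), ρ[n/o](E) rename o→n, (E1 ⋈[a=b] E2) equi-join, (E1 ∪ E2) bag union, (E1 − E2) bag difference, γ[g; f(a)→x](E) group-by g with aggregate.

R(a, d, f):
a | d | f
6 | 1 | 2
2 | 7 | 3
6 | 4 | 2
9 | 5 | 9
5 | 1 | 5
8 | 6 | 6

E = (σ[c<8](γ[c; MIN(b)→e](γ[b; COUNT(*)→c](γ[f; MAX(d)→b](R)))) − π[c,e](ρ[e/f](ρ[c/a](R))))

Per-node cardinality:
  R → 6
  γ[f; MAX(d)→b](R) → 5
  γ[b; COUNT(*)→c](γ[f; MAX(d)→b](R)) → 5
  γ[c; MIN(b)→e](γ[b; COUNT(*)→c](γ[f; MAX(d)→b](R))) → 1
  σ[c<8](γ[c; MIN(b)→e](γ[b; COUNT(*)→c](γ[f; MAX(d)→b](R)))) → 1
  R → 6
  ρ[c/a](R) → 6
  ρ[e/f](ρ[c/a](R)) → 6
  π[c,e](ρ[e/f](ρ[c/a](R))) → 6
  (σ[c<8](γ[c; MIN(b)→e](γ[b; COUNT(*)→c](γ[f; MAX(d)→b](R)))) − π[c,e](ρ[e/f](ρ[c/a](R)))) → 1

|E| = 1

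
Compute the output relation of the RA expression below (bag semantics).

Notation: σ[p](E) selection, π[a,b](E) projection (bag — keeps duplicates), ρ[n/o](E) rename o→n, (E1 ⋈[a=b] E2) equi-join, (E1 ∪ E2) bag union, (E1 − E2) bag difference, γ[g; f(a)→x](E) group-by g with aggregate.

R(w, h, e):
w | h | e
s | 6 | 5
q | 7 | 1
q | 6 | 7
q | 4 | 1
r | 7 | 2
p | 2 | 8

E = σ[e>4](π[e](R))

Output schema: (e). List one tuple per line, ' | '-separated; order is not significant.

Per-node cardinality:
  R → 6
  π[e](R) → 6
  σ[e>4](π[e](R)) → 3

== RESULT ==
e
5
7
8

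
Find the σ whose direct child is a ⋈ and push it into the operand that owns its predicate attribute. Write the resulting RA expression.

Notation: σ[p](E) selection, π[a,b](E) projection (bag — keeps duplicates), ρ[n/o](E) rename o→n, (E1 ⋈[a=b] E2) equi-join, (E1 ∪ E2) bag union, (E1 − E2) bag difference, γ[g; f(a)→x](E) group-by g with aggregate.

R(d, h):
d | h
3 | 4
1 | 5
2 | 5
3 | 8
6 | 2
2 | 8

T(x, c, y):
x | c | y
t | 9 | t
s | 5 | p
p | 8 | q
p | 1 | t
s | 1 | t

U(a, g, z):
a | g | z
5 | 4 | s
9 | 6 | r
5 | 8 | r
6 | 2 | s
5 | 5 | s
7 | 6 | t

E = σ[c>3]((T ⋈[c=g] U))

σ filters on c, owned by the left side.
E' = (σ[c>3](T) ⋈[c=g] U)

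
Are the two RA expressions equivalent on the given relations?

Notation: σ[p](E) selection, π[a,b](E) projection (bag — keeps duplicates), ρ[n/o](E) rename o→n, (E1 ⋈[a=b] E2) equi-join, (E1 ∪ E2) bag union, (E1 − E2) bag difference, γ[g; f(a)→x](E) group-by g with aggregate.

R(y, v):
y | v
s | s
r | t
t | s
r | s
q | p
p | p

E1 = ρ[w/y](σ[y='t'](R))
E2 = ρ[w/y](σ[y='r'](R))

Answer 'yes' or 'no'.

E1 subexpression sizes:
  R → 6
  σ[y='t'](R) → 1
  ρ[w/y](σ[y='t'](R)) → 1
E2 subexpression sizes:
  R → 6
  σ[y='r'](R) → 2
  ρ[w/y](σ[y='r'](R)) → 2

E1 result:
w | v
t | s
E2 result:
w | v
r | s
r | t
Witness: ('r', 't') appears 0× in E1 but 1× in E2.

no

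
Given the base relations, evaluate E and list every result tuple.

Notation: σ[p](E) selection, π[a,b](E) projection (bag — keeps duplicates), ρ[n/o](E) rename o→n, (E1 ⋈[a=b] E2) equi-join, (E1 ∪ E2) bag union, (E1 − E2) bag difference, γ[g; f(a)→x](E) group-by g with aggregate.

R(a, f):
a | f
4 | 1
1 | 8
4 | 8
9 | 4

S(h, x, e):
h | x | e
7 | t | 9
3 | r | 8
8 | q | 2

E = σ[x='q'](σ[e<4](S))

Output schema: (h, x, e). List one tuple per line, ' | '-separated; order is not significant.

Per-node cardinality:
  S → 3
  σ[e<4](S) → 1
  σ[x='q'](σ[e<4](S)) → 1

== RESULT ==
h | x | e
8 | q | 2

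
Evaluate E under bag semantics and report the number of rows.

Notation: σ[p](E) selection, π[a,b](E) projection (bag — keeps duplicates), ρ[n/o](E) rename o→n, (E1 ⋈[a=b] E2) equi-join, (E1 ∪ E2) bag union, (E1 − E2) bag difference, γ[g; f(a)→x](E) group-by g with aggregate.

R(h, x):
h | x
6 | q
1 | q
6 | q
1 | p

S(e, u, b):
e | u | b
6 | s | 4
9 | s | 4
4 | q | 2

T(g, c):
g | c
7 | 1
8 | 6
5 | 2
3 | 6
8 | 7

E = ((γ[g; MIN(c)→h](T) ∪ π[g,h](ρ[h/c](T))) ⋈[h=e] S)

Stepwise |·|:
  T → 5
  γ[g; MIN(c)→h](T) → 4
  T → 5
  ρ[h/c](T) → 5
  π[g,h](ρ[h/c](T)) → 5
  (γ[g; MIN(c)→h](T) ∪ π[g,h](ρ[h/c](T))) → 9
  S → 3
  ((γ[g; MIN(c)→h](T) ∪ π[g,h](ρ[h/c](T))) ⋈[h=e] S) → 4

|E| = 4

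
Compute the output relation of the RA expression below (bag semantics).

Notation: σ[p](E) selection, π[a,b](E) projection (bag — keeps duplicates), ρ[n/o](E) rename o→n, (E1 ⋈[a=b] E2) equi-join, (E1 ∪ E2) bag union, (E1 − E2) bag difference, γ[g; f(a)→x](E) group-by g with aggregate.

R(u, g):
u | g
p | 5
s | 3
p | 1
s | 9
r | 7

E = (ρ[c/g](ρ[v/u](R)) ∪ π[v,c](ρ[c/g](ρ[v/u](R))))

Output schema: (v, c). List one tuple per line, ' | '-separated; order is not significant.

Subexpression sizes:
  R → 5
  ρ[v/u](R) → 5
  ρ[c/g](ρ[v/u](R)) → 5
  R → 5
  ρ[v/u](R) → 5
  ρ[c/g](ρ[v/u](R)) → 5
  π[v,c](ρ[c/g](ρ[v/u](R))) → 5
  (ρ[c/g](ρ[v/u](R)) ∪ π[v,c](ρ[c/g](ρ[v/u](R)))) → 10

== RESULT ==
v | c
p | 1
p | 1
p | 5
p | 5
r | 7
r | 7
s | 3
s | 3
s | 9
s | 9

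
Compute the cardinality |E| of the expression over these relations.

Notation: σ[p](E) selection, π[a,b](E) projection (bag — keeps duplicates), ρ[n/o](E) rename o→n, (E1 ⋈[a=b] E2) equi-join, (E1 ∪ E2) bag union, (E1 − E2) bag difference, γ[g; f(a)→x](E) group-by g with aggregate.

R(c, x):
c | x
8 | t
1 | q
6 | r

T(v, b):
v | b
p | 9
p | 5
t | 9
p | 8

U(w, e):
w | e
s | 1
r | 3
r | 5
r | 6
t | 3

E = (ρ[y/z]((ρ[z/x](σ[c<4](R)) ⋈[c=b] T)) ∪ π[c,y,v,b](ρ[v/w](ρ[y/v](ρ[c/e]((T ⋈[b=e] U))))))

Per-node cardinality:
  R → 3
  σ[c<4](R) → 1
  ρ[z/x](σ[c<4](R)) → 1
  T → 4
  (ρ[z/x](σ[c<4](R)) ⋈[c=b] T) → 0
  ρ[y/z]((ρ[z/x](σ[c<4](R)) ⋈[c=b] T)) → 0
  T → 4
  U → 5
  (T ⋈[b=e] U) → 1
  ρ[c/e]((T ⋈[b=e] U)) → 1
  ρ[y/v](ρ[c/e]((T ⋈[b=e] U))) → 1
  ρ[v/w](ρ[y/v](ρ[c/e]((T ⋈[b=e] U)))) → 1
  π[c,y,v,b](ρ[v/w](ρ[y/v](ρ[c/e]((T ⋈[b=e] U))))) → 1
  (ρ[y/z]((ρ[z/x](σ[c<4](R)) ⋈[c=b] T)) ∪ π[c,y,v,b](ρ[v/w](ρ[y/v](ρ[c/e]((T ⋈[b=e] U)))))) → 1

|E| = 1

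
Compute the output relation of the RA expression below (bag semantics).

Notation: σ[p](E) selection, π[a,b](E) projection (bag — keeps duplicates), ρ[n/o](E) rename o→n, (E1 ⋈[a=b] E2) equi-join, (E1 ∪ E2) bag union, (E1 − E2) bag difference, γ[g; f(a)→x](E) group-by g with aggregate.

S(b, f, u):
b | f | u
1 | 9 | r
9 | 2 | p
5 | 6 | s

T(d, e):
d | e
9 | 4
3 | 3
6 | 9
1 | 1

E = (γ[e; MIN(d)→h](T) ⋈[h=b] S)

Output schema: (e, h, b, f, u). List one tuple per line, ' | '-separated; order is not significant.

Per-node cardinality:
  T → 4
  γ[e; MIN(d)→h](T) → 4
  S → 3
  (γ[e; MIN(d)→h](T) ⋈[h=b] S) → 2

== RESULT ==
e | h | b | f | u
1 | 1 | 1 | 9 | r
4 | 9 | 9 | 2 | p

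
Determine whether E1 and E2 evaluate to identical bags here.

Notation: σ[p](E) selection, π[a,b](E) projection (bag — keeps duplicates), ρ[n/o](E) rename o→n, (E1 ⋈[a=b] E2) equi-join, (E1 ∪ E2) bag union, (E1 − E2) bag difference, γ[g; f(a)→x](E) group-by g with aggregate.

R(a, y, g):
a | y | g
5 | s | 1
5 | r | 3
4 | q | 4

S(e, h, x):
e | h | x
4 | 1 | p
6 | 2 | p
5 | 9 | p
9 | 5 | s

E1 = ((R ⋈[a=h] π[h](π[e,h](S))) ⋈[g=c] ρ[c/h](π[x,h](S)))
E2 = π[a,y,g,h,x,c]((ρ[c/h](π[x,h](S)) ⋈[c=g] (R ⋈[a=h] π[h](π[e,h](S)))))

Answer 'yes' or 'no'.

E1 stepwise |·|:
  R → 3
  S → 4
  π[e,h](S) → 4
  π[h](π[e,h](S)) → 4
  (R ⋈[a=h] π[h](π[e,h](S))) → 2
  S → 4
  π[x,h](S) → 4
  ρ[c/h](π[x,h](S)) → 4
  ((R ⋈[a=h] π[h](π[e,h](S))) ⋈[g=c] ρ[c/h](π[x,h](S))) → 1
E2 stepwise |·|:
  S → 4
  π[x,h](S) → 4
  ρ[c/h](π[x,h](S)) → 4
  R → 3
  S → 4
  π[e,h](S) → 4
  π[h](π[e,h](S)) → 4
  (R ⋈[a=h] π[h](π[e,h](S))) → 2
  (ρ[c/h](π[x,h](S)) ⋈[c=g] (R ⋈[a=h] π[h](π[e,h](S)))) → 1
  π[a,y,g,h,x,c]((ρ[c/h](π[x,h](S)) ⋈[c=g] (R ⋈[a=h] π[h](π[e,h](S))))) → 1

E1 and E2 produce the same multiset:
a | y | g | h | x | c
5 | s | 1 | 5 | p | 1

yes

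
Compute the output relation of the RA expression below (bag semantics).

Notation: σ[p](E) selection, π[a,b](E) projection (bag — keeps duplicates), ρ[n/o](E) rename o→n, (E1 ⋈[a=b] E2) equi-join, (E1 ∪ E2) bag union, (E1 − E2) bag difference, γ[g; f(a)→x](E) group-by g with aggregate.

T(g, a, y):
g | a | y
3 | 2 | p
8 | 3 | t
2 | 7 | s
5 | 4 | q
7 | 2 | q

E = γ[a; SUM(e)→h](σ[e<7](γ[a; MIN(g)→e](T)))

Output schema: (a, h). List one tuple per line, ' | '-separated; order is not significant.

Row counts bottom-up:
  T → 5
  γ[a; MIN(g)→e](T) → 4
  σ[e<7](γ[a; MIN(g)→e](T)) → 3
  γ[a; SUM(e)→h](σ[e<7](γ[a; MIN(g)→e](T))) → 3

== RESULT ==
a | h
2 | 3
4 | 5
7 | 2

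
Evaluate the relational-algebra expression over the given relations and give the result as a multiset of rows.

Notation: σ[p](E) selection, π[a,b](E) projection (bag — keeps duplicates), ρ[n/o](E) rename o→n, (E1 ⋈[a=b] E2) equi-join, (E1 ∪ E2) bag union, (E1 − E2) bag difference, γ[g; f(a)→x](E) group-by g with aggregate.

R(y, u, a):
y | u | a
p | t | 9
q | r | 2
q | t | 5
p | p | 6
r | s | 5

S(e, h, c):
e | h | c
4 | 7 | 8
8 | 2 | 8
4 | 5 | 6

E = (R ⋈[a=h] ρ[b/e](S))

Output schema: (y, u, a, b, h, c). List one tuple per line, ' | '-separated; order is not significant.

Subexpression sizes:
  R → 5
  S → 3
  ρ[b/e](S) → 3
  (R ⋈[a=h] ρ[b/e](S)) → 3

== RESULT ==
y | u | a | b | h | c
q | r | 2 | 8 | 2 | 8
q | t | 5 | 4 | 5 | 6
r | s | 5 | 4 | 5 | 6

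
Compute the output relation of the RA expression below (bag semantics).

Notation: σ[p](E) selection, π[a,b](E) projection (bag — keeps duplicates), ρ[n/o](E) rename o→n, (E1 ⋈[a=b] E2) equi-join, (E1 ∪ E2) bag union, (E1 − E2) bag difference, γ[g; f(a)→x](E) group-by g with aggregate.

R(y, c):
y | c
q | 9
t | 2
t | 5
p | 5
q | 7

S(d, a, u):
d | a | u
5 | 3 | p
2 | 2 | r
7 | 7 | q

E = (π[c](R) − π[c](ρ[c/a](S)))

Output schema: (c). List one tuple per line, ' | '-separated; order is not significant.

Row counts bottom-up:
  R → 5
  π[c](R) → 5
  S → 3
  ρ[c/a](S) → 3
  π[c](ρ[c/a](S)) → 3
  (π[c](R) − π[c](ρ[c/a](S))) → 3

== RESULT ==
c
5
5
9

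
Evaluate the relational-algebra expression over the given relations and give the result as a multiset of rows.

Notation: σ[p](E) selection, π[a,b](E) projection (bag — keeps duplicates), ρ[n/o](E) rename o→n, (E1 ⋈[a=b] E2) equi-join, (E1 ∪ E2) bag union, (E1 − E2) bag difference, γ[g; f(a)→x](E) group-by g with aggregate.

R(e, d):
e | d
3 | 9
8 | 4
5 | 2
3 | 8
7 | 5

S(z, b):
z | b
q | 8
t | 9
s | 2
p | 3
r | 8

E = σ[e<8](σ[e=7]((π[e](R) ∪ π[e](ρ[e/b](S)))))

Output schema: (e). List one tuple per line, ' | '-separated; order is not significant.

Row counts bottom-up:
  R → 5
  π[e](R) → 5
  S → 5
  ρ[e/b](S) → 5
  π[e](ρ[e/b](S)) → 5
  (π[e](R) ∪ π[e](ρ[e/b](S))) → 10
  σ[e=7]((π[e](R) ∪ π[e](ρ[e/b](S)))) → 1
  σ[e<8](σ[e=7]((π[e](R) ∪ π[e](ρ[e/b](S))))) → 1

== RESULT ==
e
7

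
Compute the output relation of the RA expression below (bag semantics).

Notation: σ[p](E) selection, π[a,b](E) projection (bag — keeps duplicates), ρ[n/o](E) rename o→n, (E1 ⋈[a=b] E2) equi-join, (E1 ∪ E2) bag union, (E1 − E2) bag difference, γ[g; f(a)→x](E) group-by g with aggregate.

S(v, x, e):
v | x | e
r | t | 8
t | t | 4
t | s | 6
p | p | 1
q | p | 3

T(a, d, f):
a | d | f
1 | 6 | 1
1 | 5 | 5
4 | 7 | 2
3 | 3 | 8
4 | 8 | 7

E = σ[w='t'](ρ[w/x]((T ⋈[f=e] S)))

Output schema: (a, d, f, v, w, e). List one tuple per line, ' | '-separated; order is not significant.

Per-node cardinality:
  T → 5
  S → 5
  (T ⋈[f=e] S) → 2
  ρ[w/x]((T ⋈[f=e] S)) → 2
  σ[w='t'](ρ[w/x]((T ⋈[f=e] S))) → 1

== RESULT ==
a | d | f | v | w | e
3 | 3 | 8 | r | t | 8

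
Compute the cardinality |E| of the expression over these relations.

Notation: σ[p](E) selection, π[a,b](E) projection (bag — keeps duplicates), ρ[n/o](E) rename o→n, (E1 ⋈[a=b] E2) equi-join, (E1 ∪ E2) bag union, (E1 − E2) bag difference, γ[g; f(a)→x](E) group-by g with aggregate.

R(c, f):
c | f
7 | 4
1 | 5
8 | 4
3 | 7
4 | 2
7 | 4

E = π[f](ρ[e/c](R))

Stepwise |·|:
  R → 6
  ρ[e/c](R) → 6
  π[f](ρ[e/c](R)) → 6

|E| = 6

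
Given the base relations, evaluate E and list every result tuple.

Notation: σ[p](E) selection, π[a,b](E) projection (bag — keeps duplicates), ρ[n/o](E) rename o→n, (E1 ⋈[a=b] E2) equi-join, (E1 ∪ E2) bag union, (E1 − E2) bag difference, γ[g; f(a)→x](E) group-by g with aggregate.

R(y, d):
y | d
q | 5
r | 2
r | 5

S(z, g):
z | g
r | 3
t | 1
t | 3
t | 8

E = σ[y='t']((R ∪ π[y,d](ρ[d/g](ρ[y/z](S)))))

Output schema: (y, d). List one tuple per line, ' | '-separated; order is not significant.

Row counts bottom-up:
  R → 3
  S → 4
  ρ[y/z](S) → 4
  ρ[d/g](ρ[y/z](S)) → 4
  π[y,d](ρ[d/g](ρ[y/z](S))) → 4
  (R ∪ π[y,d](ρ[d/g](ρ[y/z](S)))) → 7
  σ[y='t']((R ∪ π[y,d](ρ[d/g](ρ[y/z](S))))) → 3

== RESULT ==
y | d
t | 1
t | 3
t | 8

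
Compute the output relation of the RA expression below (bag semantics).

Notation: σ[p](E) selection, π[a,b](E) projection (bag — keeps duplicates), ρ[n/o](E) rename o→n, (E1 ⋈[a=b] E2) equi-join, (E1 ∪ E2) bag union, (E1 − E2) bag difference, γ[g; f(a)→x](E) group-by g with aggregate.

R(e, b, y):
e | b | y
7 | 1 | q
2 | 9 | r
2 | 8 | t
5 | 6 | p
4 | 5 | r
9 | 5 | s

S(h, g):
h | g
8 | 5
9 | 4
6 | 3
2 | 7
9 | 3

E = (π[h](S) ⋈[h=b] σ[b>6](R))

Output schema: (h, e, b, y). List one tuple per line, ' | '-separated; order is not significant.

Per-node cardinality:
  S → 5
  π[h](S) → 5
  R → 6
  σ[b>6](R) → 2
  (π[h](S) ⋈[h=b] σ[b>6](R)) → 3

== RESULT ==
h | e | b | y
8 | 2 | 8 | t
9 | 2 | 9 | r
9 | 2 | 9 | r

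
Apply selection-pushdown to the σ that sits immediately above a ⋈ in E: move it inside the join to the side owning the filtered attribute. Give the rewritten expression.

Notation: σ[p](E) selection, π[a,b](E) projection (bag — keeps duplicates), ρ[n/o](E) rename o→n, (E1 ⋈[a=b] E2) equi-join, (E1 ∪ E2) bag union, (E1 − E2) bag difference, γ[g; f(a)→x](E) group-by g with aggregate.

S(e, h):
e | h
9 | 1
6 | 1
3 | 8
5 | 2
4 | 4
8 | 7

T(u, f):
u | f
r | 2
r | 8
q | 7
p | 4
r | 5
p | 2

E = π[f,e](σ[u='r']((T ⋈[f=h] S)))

σ filters on u, owned by the left side.
E' = π[f,e]((σ[u='r'](T) ⋈[f=h] S))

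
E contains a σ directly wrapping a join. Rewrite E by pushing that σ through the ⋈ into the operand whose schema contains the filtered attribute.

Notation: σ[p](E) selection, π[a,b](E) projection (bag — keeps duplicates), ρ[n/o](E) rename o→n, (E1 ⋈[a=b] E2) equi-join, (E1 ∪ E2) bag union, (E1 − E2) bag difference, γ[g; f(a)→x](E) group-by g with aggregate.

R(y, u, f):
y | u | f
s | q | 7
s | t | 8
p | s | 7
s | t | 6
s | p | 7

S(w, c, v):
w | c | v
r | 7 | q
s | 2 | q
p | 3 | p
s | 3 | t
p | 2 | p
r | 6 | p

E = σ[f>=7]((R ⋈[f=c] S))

σ filters on f, owned by the left side.
E' = (σ[f>=7](R) ⋈[f=c] S)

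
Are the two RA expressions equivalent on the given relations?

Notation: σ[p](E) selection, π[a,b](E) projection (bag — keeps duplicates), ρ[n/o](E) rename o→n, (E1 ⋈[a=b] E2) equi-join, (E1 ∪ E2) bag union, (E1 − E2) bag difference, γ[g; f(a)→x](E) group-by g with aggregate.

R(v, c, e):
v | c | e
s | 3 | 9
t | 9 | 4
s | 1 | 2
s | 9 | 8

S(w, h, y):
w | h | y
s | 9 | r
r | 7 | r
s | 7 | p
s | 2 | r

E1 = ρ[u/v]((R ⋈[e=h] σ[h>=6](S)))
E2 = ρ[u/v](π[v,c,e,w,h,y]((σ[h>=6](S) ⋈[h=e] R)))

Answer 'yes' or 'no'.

E1 subexpression sizes:
  R → 4
  S → 4
  σ[h>=6](S) → 3
  (R ⋈[e=h] σ[h>=6](S)) → 1
  ρ[u/v]((R ⋈[e=h] σ[h>=6](S))) → 1
E2 subexpression sizes:
  S → 4
  σ[h>=6](S) → 3
  R → 4
  (σ[h>=6](S) ⋈[h=e] R) → 1
  π[v,c,e,w,h,y]((σ[h>=6](S) ⋈[h=e] R)) → 1
  ρ[u/v](π[v,c,e,w,h,y]((σ[h>=6](S) ⋈[h=e] R))) → 1

E1 and E2 produce the same multiset:
u | c | e | w | h | y
s | 3 | 9 | s | 9 | r

yes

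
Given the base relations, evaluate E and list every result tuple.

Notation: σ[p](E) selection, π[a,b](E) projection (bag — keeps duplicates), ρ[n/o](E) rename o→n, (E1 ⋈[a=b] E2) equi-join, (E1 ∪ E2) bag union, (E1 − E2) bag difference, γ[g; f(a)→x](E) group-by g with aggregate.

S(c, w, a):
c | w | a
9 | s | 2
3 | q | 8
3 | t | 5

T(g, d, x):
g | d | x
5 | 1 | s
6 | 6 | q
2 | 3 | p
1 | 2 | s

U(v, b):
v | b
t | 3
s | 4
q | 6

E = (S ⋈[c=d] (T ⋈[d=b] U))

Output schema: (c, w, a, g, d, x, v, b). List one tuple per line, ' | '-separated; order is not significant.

Subexpression sizes:
  S → 3
  T → 4
  U → 3
  (T ⋈[d=b] U) → 2
  (S ⋈[c=d] (T ⋈[d=b] U)) → 2

== RESULT ==
c | w | a | g | d | x | v | b
3 | q | 8 | 2 | 3 | p | t | 3
3 | t | 5 | 2 | 3 | p | t | 3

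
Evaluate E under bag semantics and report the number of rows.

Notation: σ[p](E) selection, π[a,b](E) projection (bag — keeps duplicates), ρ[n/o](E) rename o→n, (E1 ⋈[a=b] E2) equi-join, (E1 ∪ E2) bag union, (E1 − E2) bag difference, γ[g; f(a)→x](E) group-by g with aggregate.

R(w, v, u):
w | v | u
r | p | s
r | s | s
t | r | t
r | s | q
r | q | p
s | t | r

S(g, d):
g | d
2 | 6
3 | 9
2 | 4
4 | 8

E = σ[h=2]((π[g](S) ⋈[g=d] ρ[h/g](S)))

Row counts bottom-up:
  S → 4
  π[g](S) → 4
  S → 4
  ρ[h/g](S) → 4
  (π[g](S) ⋈[g=d] ρ[h/g](S)) → 1
  σ[h=2]((π[g](S) ⋈[g=d] ρ[h/g](S))) → 1

|E| = 1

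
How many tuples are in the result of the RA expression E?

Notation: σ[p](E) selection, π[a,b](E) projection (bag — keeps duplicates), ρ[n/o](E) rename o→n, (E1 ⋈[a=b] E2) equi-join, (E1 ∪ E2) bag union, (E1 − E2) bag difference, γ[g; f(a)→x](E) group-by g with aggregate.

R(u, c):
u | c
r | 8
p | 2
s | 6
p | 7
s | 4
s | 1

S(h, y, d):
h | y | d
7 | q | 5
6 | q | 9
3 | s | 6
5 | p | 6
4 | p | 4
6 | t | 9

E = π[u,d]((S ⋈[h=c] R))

Row counts bottom-up:
  S → 6
  R → 6
  (S ⋈[h=c] R) → 4
  π[u,d]((S ⋈[h=c] R)) → 4

|E| = 4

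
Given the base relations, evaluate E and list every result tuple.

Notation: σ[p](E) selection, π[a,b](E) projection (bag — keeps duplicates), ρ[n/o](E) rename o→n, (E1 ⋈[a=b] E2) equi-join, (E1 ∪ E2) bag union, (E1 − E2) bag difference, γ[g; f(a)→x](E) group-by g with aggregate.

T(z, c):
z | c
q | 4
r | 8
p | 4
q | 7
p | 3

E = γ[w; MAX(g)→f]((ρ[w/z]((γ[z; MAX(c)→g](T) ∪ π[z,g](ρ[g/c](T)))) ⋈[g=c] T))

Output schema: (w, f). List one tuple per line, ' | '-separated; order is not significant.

Stepwise |·|:
  T → 5
  γ[z; MAX(c)→g](T) → 3
  T → 5
  ρ[g/c](T) → 5
  π[z,g](ρ[g/c](T)) → 5
  (γ[z; MAX(c)→g](T) ∪ π[z,g](ρ[g/c](T))) → 8
  ρ[w/z]((γ[z; MAX(c)→g](T) ∪ π[z,g](ρ[g/c](T)))) → 8
  T → 5
  (ρ[w/z]((γ[z; MAX(c)→g](T) ∪ π[z,g](ρ[g/c](T)))) ⋈[g=c] T) → 11
  γ[w; MAX(g)→f]((ρ[w/z]((γ[z; MAX(c)→g](T) ∪ π[z,g](ρ[g/c](T)))) ⋈[g=c] T)) → 3

== RESULT ==
w | f
p | 4
q | 7
r | 8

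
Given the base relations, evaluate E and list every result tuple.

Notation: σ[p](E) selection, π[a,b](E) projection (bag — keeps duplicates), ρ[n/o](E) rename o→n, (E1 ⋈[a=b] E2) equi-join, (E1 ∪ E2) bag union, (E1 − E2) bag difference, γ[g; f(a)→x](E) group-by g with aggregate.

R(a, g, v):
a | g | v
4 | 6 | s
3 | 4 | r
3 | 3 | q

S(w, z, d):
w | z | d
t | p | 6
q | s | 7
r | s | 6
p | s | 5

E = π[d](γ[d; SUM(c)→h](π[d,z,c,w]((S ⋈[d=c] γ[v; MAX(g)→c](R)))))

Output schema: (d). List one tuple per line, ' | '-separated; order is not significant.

Stepwise |·|:
  S → 4
  R → 3
  γ[v; MAX(g)→c](R) → 3
  (S ⋈[d=c] γ[v; MAX(g)→c](R)) → 2
  π[d,z,c,w]((S ⋈[d=c] γ[v; MAX(g)→c](R))) → 2
  γ[d; SUM(c)→h](π[d,z,c,w]((S ⋈[d=c] γ[v; MAX(g)→c](R)))) → 1
  π[d](γ[d; SUM(c)→h](π[d,z,c,w]((S ⋈[d=c] γ[v; MAX(g)→c](R))))) → 1

== RESULT ==
d
6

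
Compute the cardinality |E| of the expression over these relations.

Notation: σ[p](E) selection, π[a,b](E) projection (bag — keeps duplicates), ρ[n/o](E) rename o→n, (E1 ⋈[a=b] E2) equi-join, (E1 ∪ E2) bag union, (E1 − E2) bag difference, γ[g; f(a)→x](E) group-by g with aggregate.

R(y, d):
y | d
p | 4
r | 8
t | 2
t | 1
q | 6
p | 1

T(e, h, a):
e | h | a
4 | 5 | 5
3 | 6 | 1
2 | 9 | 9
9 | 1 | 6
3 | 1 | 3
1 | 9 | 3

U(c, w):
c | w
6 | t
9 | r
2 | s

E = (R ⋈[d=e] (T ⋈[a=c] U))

Per-node cardinality:
  R → 6
  T → 6
  U → 3
  (T ⋈[a=c] U) → 2
  (R ⋈[d=e] (T ⋈[a=c] U)) → 1

|E| = 1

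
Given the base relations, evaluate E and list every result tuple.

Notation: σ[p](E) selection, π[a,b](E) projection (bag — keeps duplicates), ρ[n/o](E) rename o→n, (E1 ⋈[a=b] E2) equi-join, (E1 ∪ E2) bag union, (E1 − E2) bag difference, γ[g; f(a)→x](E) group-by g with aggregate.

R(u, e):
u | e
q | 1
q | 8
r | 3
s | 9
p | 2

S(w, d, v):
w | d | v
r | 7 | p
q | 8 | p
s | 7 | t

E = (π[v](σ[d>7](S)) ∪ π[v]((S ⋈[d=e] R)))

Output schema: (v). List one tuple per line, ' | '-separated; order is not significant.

Subexpression sizes:
  S → 3
  σ[d>7](S) → 1
  π[v](σ[d>7](S)) → 1
  S → 3
  R → 5
  (S ⋈[d=e] R) → 1
  π[v]((S ⋈[d=e] R)) → 1
  (π[v](σ[d>7](S)) ∪ π[v]((S ⋈[d=e] R))) → 2

== RESULT ==
v
p
p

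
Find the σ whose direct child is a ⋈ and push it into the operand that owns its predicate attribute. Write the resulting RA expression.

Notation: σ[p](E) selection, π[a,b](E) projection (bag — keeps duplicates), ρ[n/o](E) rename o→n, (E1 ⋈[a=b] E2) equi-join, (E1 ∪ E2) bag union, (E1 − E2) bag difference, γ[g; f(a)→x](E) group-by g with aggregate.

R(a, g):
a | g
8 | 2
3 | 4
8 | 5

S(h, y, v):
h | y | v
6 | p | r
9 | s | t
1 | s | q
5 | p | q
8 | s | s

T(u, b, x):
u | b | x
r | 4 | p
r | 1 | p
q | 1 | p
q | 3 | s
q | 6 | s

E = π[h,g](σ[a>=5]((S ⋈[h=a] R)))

σ filters on a, owned by the right side.
E' = π[h,g]((S ⋈[h=a] σ[a>=5](R)))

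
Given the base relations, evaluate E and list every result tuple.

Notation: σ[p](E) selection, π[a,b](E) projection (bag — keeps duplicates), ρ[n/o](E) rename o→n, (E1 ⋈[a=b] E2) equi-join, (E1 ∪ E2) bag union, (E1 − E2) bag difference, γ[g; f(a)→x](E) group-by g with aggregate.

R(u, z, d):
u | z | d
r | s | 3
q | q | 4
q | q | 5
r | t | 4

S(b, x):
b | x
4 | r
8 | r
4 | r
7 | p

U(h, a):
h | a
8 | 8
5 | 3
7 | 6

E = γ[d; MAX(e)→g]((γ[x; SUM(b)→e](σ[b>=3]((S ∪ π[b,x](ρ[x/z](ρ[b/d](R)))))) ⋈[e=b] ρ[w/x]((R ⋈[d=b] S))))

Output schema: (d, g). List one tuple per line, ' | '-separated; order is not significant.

Stepwise |·|:
  S → 4
  R → 4
  ρ[b/d](R) → 4
  ρ[x/z](ρ[b/d](R)) → 4
  π[b,x](ρ[x/z](ρ[b/d](R))) → 4
  (S ∪ π[b,x](ρ[x/z](ρ[b/d](R)))) → 8
  σ[b>=3]((S ∪ π[b,x](ρ[x/z](ρ[b/d](R))))) → 8
  γ[x; SUM(b)→e](σ[b>=3]((S ∪ π[b,x](ρ[x/z](ρ[b/d](R)))))) → 5
  R → 4
  S → 4
  (R ⋈[d=b] S) → 4
  ρ[w/x]((R ⋈[d=b] S)) → 4
  (γ[x; SUM(b)→e](σ[b>=3]((S ∪ π[b,x](ρ[x/z](ρ[b/d](R)))))) ⋈[e=b] ρ[w/x]((R ⋈[d=b] S))) → 4
  γ[d; MAX(e)→g]((γ[x; SUM(b)→e](σ[b>=3]((S ∪ π[b,x](ρ[x/z](ρ[b/d](R)))))) ⋈[e=b] ρ[w/x]((R ⋈[d=b] S)))) → 1

== RESULT ==
d | g
4 | 4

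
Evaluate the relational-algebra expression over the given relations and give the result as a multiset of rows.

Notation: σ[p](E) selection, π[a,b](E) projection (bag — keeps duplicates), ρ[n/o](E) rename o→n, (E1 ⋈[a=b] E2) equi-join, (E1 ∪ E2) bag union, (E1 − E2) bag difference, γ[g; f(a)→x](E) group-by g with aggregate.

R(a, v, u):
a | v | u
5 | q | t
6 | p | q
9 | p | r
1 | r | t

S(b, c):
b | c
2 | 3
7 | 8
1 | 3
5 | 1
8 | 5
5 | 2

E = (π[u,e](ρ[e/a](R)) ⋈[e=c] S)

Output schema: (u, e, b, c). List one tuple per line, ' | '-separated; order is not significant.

Stepwise |·|:
  R → 4
  ρ[e/a](R) → 4
  π[u,e](ρ[e/a](R)) → 4
  S → 6
  (π[u,e](ρ[e/a](R)) ⋈[e=c] S) → 2

== RESULT ==
u | e | b | c
t | 1 | 5 | 1
t | 5 | 8 | 5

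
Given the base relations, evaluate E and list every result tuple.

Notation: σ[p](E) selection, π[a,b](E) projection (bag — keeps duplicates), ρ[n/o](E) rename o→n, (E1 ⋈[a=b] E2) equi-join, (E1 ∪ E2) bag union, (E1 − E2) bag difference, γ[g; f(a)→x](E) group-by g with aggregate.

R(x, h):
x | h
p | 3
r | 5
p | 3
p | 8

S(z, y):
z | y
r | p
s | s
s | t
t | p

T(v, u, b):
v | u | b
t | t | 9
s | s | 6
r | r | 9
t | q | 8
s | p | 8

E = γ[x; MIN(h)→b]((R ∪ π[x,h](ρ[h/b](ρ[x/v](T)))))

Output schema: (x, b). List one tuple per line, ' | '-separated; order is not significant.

Stepwise |·|:
  R → 4
  T → 5
  ρ[x/v](T) → 5
  ρ[h/b](ρ[x/v](T)) → 5
  π[x,h](ρ[h/b](ρ[x/v](T))) → 5
  (R ∪ π[x,h](ρ[h/b](ρ[x/v](T)))) → 9
  γ[x; MIN(h)→b]((R ∪ π[x,h](ρ[h/b](ρ[x/v](T))))) → 4

== RESULT ==
x | b
p | 3
r | 5
s | 6
t | 8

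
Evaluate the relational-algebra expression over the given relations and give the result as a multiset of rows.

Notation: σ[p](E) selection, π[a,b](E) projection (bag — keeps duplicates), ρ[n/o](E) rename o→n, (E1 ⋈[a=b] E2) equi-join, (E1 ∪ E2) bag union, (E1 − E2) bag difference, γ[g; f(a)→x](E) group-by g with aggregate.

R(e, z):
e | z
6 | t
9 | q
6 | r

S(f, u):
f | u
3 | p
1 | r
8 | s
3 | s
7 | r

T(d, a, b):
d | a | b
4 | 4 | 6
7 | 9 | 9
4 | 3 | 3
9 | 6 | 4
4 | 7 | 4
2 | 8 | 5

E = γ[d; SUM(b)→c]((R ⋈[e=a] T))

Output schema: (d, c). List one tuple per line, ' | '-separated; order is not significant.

Row counts bottom-up:
  R → 3
  T → 6
  (R ⋈[e=a] T) → 3
  γ[d; SUM(b)→c]((R ⋈[e=a] T)) → 2

== RESULT ==
d | c
7 | 9
9 | 8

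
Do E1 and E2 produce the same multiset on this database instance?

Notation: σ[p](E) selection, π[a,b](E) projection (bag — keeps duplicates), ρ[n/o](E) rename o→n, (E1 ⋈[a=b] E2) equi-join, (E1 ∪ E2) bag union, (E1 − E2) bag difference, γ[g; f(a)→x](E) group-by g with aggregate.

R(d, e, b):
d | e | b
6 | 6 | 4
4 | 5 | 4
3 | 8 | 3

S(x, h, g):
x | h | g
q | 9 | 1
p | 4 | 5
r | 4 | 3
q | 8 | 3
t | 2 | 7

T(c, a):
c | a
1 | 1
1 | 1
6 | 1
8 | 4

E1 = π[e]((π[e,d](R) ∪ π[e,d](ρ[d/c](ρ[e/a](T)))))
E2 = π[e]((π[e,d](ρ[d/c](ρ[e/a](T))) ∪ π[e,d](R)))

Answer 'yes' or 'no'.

E1 subexpression sizes:
  R → 3
  π[e,d](R) → 3
  T → 4
  ρ[e/a](T) → 4
  ρ[d/c](ρ[e/a](T)) → 4
  π[e,d](ρ[d/c](ρ[e/a](T))) → 4
  (π[e,d](R) ∪ π[e,d](ρ[d/c](ρ[e/a](T)))) → 7
  π[e]((π[e,d](R) ∪ π[e,d](ρ[d/c](ρ[e/a](T))))) → 7
E2 subexpression sizes:
  T → 4
  ρ[e/a](T) → 4
  ρ[d/c](ρ[e/a](T)) → 4
  π[e,d](ρ[d/c](ρ[e/a](T))) → 4
  R → 3
  π[e,d](R) → 3
  (π[e,d](ρ[d/c](ρ[e/a](T))) ∪ π[e,d](R)) → 7
  π[e]((π[e,d](ρ[d/c](ρ[e/a](T))) ∪ π[e,d](R))) → 7

E1 and E2 produce the same multiset:
e
1
1
1
4
5
6
8

yes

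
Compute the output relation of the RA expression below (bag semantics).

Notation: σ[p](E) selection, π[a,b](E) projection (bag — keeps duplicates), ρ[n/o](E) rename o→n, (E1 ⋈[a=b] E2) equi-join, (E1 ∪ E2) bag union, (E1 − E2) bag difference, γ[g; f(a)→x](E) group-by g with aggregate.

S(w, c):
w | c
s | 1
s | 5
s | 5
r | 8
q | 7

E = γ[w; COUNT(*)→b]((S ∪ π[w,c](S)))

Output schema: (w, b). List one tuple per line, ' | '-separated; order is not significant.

Per-node cardinality:
  S → 5
  S → 5
  π[w,c](S) → 5
  (S ∪ π[w,c](S)) → 10
  γ[w; COUNT(*)→b]((S ∪ π[w,c](S))) → 3

== RESULT ==
w | b
q | 2
r | 2
s | 6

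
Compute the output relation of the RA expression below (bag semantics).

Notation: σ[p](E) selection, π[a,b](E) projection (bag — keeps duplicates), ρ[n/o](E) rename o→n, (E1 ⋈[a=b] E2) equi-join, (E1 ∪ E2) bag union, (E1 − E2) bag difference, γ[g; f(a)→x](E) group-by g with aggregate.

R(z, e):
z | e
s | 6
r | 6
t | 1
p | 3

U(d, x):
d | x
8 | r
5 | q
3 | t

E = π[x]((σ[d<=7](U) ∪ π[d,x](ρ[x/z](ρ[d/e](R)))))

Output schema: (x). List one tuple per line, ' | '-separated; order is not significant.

Stepwise |·|:
  U → 3
  σ[d<=7](U) → 2
  R → 4
  ρ[d/e](R) → 4
  ρ[x/z](ρ[d/e](R)) → 4
  π[d,x](ρ[x/z](ρ[d/e](R))) → 4
  (σ[d<=7](U) ∪ π[d,x](ρ[x/z](ρ[d/e](R)))) → 6
  π[x]((σ[d<=7](U) ∪ π[d,x](ρ[x/z](ρ[d/e](R))))) → 6

== RESULT ==
x
p
q
r
s
t
t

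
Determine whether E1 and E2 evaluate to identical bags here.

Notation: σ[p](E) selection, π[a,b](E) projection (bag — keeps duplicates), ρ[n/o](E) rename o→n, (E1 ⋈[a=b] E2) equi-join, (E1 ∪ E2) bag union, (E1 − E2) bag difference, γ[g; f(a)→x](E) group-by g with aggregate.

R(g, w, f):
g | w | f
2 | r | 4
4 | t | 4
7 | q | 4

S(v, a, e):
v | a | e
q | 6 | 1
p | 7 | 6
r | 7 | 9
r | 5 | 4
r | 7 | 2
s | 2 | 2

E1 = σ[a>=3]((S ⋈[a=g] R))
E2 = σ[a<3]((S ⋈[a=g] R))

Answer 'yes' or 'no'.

E1 per-node cardinality:
  S → 6
  R → 3
  (S ⋈[a=g] R) → 4
  σ[a>=3]((S ⋈[a=g] R)) → 3
E2 per-node cardinality:
  S → 6
  R → 3
  (S ⋈[a=g] R) → 4
  σ[a<3]((S ⋈[a=g] R)) → 1

E1 result:
v | a | e | g | w | f
p | 7 | 6 | 7 | q | 4
r | 7 | 2 | 7 | q | 4
r | 7 | 9 | 7 | q | 4
E2 result:
v | a | e | g | w | f
s | 2 | 2 | 2 | r | 4
Witness: ('r', 7, 2, 7, 'q', 4) appears 1× in E1 but 0× in E2.

no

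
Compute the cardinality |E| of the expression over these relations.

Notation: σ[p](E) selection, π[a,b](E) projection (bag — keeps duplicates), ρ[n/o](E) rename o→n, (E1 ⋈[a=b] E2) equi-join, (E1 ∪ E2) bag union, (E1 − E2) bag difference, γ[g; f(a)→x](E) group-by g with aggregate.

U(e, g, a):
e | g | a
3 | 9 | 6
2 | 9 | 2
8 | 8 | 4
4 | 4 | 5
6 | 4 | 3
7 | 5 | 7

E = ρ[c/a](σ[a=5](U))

Subexpression sizes:
  U → 6
  σ[a=5](U) → 1
  ρ[c/a](σ[a=5](U)) → 1

|E| = 1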